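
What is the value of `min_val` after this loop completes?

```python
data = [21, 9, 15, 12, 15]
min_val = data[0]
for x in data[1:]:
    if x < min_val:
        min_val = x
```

Minimum of [21, 9, 15, 12, 15]
`min_val` takes the values: 21 → 9

Answer: 9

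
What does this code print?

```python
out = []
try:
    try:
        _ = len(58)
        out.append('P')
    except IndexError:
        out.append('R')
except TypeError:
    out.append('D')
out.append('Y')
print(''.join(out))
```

Execution trace: 'D' (outer except TypeError) → 'Y' (after the try/except). Output: DY

Answer: DY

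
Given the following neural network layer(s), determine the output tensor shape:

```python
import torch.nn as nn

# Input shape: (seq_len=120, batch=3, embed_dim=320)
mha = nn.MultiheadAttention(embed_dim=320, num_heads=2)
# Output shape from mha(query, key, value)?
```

Input: (120, 3, 320) -> Output: (120, 3, 320)

Answer: (120, 3, 320)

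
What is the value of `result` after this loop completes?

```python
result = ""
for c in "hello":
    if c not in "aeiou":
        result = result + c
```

Remove vowels from 'hello'
`result` takes the values: "" → "h" → "hl" → "hll"

Answer: "hll"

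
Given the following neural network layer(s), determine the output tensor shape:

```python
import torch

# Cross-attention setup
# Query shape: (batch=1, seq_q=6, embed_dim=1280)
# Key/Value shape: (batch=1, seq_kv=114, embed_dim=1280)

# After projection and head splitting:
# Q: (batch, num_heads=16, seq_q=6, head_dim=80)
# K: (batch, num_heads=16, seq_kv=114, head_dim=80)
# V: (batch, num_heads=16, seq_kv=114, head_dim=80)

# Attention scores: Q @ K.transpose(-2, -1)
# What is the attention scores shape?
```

Input: (1, 6, 1280) -> Output: (1, 16, 6, 114)

Answer: (1, 16, 6, 114)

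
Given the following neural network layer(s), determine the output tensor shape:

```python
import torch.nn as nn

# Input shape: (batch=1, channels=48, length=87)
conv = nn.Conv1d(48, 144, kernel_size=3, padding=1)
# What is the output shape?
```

Input: (1, 48, 87) -> Output: (1, 144, 87)

Answer: (1, 144, 87)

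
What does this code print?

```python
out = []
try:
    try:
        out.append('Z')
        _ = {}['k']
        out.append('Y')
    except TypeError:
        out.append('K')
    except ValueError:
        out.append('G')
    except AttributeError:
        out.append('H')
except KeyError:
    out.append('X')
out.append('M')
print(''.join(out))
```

Execution trace: 'Z' (try body) → 'X' (outer except KeyError) → 'M' (after the try/except). Output: ZXM

Answer: ZXM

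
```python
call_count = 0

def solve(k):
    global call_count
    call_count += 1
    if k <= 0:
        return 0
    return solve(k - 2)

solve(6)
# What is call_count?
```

Linear recursion stepping by 2: 4 calls from k=6 down to ≤0.

Answer: 4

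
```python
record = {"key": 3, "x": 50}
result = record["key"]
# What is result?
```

Trace:
`record = {"key": 3, "x": 50}` → record = {'key': 3, 'x': 50}
`result = record["key"]` → result = 3
So result = 3

Answer: 3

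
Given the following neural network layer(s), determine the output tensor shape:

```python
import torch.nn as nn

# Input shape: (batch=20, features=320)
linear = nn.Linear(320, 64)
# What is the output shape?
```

Input: (20, 320) -> Output: (20, 64)

Answer: (20, 64)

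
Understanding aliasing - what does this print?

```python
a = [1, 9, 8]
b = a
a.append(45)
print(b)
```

Key concept: basic list aliasing.
Step by step:
`a = [1, 9, 8]` → a = [1, 9, 8]
`b = a` → b = [1, 9, 8] (same object as a)
`a.append(45)` → a = [1, 9, 8, 45] (same object as b); b = [1, 9, 8, 45] (same object as a)
`print(b)` → prints [1, 9, 8, 45]

Answer: [1, 9, 8, 45]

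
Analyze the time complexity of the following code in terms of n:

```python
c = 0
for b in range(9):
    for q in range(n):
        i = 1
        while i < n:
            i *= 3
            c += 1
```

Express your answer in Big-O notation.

Each loop level contributes: 1 × n × log n. Multiplying the contributions gives O(n log n).

Answer: O(n log n)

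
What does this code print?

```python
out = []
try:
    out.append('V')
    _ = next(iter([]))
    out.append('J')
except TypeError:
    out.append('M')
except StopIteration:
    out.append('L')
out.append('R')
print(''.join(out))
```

Execution trace: 'V' (try body) → 'L' (except StopIteration) → 'R' (after the try/except). Output: VLR

Answer: VLR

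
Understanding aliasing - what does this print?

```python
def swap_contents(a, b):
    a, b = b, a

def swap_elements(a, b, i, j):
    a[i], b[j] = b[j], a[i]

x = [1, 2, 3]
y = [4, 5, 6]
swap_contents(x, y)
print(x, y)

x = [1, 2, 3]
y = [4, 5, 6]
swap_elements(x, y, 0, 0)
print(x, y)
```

Key concept: parameter rebinding vs mutation.
Step by step:
`x = [1, 2, 3]` → x = [1, 2, 3]
`y = [4, 5, 6]` → y = [4, 5, 6]
`swap_contents(x, y)` → no visible change to tracked variables
`print(x, y)` → prints [1, 2, 3] [4, 5, 6]
`x = [1, 2, 3]` → x = [1, 2, 3]
`y = [4, 5, 6]` → y = [4, 5, 6]
`swap_elements(x, y, 0, 0)` → x = [4, 2, 3]; y = [1, 5, 6]
`print(x, y)` → prints [4, 2, 3] [1, 5, 6]

Answer:
[1, 2, 3] [4, 5, 6]
[4, 2, 3] [1, 5, 6]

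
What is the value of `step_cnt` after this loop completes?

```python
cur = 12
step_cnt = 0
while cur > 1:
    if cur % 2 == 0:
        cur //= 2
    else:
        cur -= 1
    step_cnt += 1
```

Steps to reduce 12 to 1
`step_cnt` takes the values: 0 → 1 → 2 → 3 → 4

Answer: 4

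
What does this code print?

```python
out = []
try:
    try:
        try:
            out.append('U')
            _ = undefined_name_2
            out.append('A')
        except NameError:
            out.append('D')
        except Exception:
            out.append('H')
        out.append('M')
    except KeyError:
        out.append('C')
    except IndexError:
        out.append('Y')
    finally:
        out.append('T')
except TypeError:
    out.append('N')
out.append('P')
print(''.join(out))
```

Execution trace: 'U' (inner try body) → 'D' (inner except NameError) → 'M' (try body, no exception) → 'T' (finally) → 'P' (after the try/except). Output: UDMTP

Answer: UDMTP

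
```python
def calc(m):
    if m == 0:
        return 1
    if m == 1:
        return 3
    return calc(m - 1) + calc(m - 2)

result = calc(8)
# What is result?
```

Build up from base cases: calc(0)=1, calc(1)=3, calc(2)=4, calc(3)=7, calc(4)=11, calc(5)=18, calc(6)=29, ..., calc(8)=76

Answer: 76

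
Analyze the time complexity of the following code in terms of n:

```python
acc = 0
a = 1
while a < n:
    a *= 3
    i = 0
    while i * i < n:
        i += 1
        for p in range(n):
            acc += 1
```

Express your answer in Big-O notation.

Each loop level contributes: log n × √n × n. Multiplying the contributions gives O(n√n log n).

Answer: O(n√n log n)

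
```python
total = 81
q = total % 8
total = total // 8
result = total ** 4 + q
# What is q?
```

Trace:
`total = 81` → total = 81
`q = total % 8` → q = 1
`total = total // 8` → total = 10
`result = total ** 4 + q` → result = 10001
So q = 1

Answer: 1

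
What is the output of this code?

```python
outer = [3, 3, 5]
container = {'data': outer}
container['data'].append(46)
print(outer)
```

Key concept: dict holds reference to list.
Step by step:
`outer = [3, 3, 5]` → outer = [3, 3, 5]
`container = {'data': outer}` → container = {'data': [3, 3, 5]}
`container['data'].append(46)` → outer = [3, 3, 5, 46]; container = {'data': [3, 3, 5, 46]}
`print(outer)` → prints [3, 3, 5, 46]

Answer: [3, 3, 5, 46]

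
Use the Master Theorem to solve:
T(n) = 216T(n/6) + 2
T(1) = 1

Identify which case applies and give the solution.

a=216, b=6, f(n)=2. log_6(216) = 3. Since c=0 < 3, Case 1 applies: T(n) = Θ(n^log_b(a)) = O(n^3).

Answer: O(n^3) - Case 1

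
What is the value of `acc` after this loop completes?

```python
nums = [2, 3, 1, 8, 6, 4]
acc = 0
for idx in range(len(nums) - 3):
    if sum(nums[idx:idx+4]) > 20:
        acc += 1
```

Count windows with sum > 20
`acc` takes the values: 0

Answer: 0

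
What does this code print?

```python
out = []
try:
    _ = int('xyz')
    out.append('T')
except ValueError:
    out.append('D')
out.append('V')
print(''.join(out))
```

Execution trace: 'D' (except ValueError) → 'V' (after the try/except). Output: DV

Answer: DV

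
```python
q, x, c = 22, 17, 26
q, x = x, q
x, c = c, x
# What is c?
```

Trace:
`q, x, c = 22, 17, 26` → q = 22; x = 17; c = 26
`q, x = x, q` → q = 17; x = 22
`x, c = c, x` → x = 26; c = 22
So c = 22

Answer: 22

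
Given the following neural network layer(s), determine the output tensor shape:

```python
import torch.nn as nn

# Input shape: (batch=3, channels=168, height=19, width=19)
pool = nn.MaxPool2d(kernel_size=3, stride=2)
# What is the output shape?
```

Input: (3, 168, 19, 19) -> Output: (3, 168, 9, 9)

Answer: (3, 168, 9, 9)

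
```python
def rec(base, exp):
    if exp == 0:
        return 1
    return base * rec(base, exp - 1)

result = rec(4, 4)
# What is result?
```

rec(4, 4) = 4 * 4 * 4 * 4 = 256

Answer: 256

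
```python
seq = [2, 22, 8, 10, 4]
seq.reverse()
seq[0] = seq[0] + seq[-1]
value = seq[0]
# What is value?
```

Trace:
`seq = [2, 22, 8, 10, 4]` → seq = [2, 22, 8, 10, 4]
`seq.reverse()` → seq = [4, 10, 8, 22, 2]
`seq[0] = seq[0] + seq[-1]` → seq = [6, 10, 8, 22, 2]
`value = seq[0]` → value = 6
So value = 6

Answer: 6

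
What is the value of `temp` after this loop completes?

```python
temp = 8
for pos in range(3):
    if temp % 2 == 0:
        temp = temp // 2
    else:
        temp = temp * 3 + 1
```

Collatz-style transformation from 8
`temp` takes the values: 8 → 4 → 2 → 1

Answer: 1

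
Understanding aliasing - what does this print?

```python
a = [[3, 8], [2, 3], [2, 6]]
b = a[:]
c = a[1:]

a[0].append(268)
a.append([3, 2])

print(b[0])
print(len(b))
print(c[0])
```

Key concept: slice with nested mutation.
Step by step:
`a = [[3, 8], [2, 3], [2, 6]]` → a = [[3, 8], [2, 3], [2, 6]]
`b = a[:]` → b = [[3, 8], [2, 3], [2, 6]]
`c = a[1:]` → c = [[2, 3], [2, 6]]
`a[0].append(268)` → a = [[3, 8, 268], [2, 3], [2, 6]]; b = [[3, 8, 268], [2, 3], [2, 6]]
`a.append([3, 2])` → a = [[3, 8, 268], [2, 3], [2, 6], [3, 2]]
`print(b[0])` → prints [3, 8, 268]
`print(len(b))` → prints 3
`print(c[0])` → prints [2, 3]

Answer:
[3, 8, 268]
3
[2, 3]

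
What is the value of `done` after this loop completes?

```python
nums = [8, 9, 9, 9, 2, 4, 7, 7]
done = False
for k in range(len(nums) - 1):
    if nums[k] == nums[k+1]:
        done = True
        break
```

Check consecutive duplicates in [8, 9, 9, 9, 2, 4, 7, 7]
`done` takes the values: False → True

Answer: True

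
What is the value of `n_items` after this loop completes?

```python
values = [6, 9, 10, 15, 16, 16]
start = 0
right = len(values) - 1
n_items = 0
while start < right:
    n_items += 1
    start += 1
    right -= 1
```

Iterations until pointers meet (list length 6)
`n_items` takes the values: 0 → 1 → 2 → 3

Answer: 3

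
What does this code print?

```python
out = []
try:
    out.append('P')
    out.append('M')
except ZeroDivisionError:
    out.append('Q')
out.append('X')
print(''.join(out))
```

Execution trace: 'P' (try body) → 'M' (try body, no exception) → 'X' (after the try/except). Output: PMX

Answer: PMX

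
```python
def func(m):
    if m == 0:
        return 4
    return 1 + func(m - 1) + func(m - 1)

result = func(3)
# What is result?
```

func(m) = 1 + 2·func(m-1), func(0)=4. Closed form: (4+1)·2^3 - 1 = 39.

Answer: 39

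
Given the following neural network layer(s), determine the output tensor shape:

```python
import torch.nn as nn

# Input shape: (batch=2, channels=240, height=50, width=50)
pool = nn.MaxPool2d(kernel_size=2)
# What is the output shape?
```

Input: (2, 240, 50, 50) -> Output: (2, 240, 25, 25)

Answer: (2, 240, 25, 25)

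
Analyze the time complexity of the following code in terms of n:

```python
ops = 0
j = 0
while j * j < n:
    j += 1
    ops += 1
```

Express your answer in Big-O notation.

Each loop level contributes: √n. Multiplying the contributions gives O(√n).

Answer: O(√n)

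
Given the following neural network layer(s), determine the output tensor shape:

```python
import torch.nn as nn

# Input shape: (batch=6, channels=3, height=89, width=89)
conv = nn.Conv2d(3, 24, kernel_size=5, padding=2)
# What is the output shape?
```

Input: (6, 3, 89, 89) -> Output: (6, 24, 89, 89)

Answer: (6, 24, 89, 89)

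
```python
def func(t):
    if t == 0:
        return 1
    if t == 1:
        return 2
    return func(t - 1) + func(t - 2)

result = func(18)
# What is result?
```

Build up from base cases: func(0)=1, func(1)=2, func(2)=3, func(3)=5, func(4)=8, func(5)=13, func(6)=21, ..., func(18)=6765

Answer: 6765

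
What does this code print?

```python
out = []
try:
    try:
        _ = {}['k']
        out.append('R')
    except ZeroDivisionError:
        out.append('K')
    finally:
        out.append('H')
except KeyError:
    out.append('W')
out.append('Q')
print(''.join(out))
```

Execution trace: 'H' (finally) → 'W' (outer except KeyError) → 'Q' (after the try/except). Output: HWQ

Answer: HWQ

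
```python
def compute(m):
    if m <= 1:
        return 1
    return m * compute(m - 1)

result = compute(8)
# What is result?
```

compute(8) = 8 * 7 * 6 * 5 * 4 * 3 * 2 * 1 = 40320

Answer: 40320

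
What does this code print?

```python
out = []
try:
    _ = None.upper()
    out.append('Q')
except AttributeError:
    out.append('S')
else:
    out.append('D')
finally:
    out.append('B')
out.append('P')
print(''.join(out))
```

Execution trace: 'S' (except AttributeError) → 'B' (finally) → 'P' (after the try/except). Output: SBP

Answer: SBP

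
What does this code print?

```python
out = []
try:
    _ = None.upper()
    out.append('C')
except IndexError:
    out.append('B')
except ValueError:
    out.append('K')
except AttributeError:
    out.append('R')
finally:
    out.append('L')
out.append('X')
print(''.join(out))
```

Execution trace: 'R' (except AttributeError) → 'L' (finally) → 'X' (after the try/except). Output: RLX

Answer: RLX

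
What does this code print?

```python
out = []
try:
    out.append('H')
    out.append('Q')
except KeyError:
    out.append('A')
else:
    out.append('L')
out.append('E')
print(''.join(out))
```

Execution trace: 'H' (try body) → 'Q' (try body, no exception) → 'L' (else) → 'E' (after the try/except). Output: HQLE

Answer: HQLE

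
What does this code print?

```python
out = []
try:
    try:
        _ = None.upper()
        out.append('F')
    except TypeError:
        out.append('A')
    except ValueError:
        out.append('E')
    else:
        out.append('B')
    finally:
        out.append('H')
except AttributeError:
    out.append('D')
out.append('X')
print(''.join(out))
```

Execution trace: 'H' (finally) → 'D' (outer except AttributeError) → 'X' (after the try/except). Output: HDX

Answer: HDX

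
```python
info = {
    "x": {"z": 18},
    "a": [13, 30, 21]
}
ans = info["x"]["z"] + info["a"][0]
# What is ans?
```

Trace:
`info = { ...` → info = {'x': {'z': 18}, 'a': [13, 30, 21]}
`ans = info["x"]["z"] + info["a"][0]` → ans = 31
So ans = 31

Answer: 31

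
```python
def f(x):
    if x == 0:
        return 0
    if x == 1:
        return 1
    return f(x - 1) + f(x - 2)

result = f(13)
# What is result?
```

Build up from base cases: f(0)=0, f(1)=1, f(2)=1, f(3)=2, f(4)=3, f(5)=5, f(6)=8, ..., f(13)=233

Answer: 233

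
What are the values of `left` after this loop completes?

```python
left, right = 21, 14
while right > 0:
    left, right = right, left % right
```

GCD of 21 and 14
`left` takes the values: 21 → 14 → 7

Answer: 7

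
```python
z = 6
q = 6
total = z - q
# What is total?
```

Trace:
`z = 6` → z = 6
`q = 6` → q = 6
`total = z - q` → total = 0
So total = 0

Answer: 0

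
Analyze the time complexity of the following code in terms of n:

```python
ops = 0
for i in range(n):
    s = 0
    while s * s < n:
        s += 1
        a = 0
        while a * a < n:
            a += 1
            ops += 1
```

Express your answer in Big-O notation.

Each loop level contributes: n × √n × √n. Multiplying the contributions gives O(n^2).

Answer: O(n^2)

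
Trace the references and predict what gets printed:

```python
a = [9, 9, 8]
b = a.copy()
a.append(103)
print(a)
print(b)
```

Key concept: list.copy() creates independent copy.
Step by step:
`a = [9, 9, 8]` → a = [9, 9, 8]
`b = a.copy()` → b = [9, 9, 8]
`a.append(103)` → a = [9, 9, 8, 103]
`print(a)` → prints [9, 9, 8, 103]
`print(b)` → prints [9, 9, 8]

Answer:
[9, 9, 8, 103]
[9, 9, 8]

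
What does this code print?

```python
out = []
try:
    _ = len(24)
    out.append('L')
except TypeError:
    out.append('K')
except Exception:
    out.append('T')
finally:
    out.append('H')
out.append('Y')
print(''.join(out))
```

Execution trace: 'K' (except TypeError) → 'H' (finally) → 'Y' (after the try/except). Output: KHY

Answer: KHY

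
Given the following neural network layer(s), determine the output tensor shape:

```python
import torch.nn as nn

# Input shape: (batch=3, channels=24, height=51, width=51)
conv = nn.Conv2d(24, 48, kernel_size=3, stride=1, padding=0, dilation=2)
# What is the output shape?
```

Input: (3, 24, 51, 51) -> Output: (3, 48, 47, 47)

Answer: (3, 48, 47, 47)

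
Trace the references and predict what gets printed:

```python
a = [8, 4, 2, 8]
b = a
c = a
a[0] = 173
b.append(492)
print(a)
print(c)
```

Key concept: multiple aliases.
Step by step:
`a = [8, 4, 2, 8]` → a = [8, 4, 2, 8]
`b = a` → b = [8, 4, 2, 8] (same object as a)
`c = a` → c = [8, 4, 2, 8] (same object as a, b)
`a[0] = 173` → a = [173, 4, 2, 8] (same object as b, c); b = [173, 4, 2, 8] (same object as a, c); c = [173, 4, 2, 8] (same object as a, b)
`b.append(492)` → a = [173, 4, 2, 8, 492] (same object as b, c); b = [173, 4, 2, 8, 492] (same object as a, c); c = [173, 4, 2, 8, 492] (same object as a, b)
`print(a)` → prints [173, 4, 2, 8, 492]
`print(c)` → prints [173, 4, 2, 8, 492]

Answer:
[173, 4, 2, 8, 492]
[173, 4, 2, 8, 492]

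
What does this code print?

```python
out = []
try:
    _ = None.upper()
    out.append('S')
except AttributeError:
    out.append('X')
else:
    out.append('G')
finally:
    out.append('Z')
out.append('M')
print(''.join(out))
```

Execution trace: 'X' (except AttributeError) → 'Z' (finally) → 'M' (after the try/except). Output: XZM

Answer: XZM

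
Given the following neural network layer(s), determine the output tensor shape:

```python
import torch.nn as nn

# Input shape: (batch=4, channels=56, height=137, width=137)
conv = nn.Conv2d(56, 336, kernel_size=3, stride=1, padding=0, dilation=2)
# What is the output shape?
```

Input: (4, 56, 137, 137) -> Output: (4, 336, 133, 133)

Answer: (4, 336, 133, 133)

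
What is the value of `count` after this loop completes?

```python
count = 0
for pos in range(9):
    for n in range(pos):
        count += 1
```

Triangle number: 0+1+2+...+8
`count` takes the values: 0 → 1 → 2 → 3 → 4 → 5 → 6 → 7 → 8 → 9 → 10 → 11 → 12 → 13 → 14 → 15 → 16 → 17 → 18 → 19 → 20 → 21 → 22 → 23 → 24 → 25 → 26 → 27 → 28 → 29 → 30 → 31 → 32 → 33 → 34 → 35 → 36

Answer: 36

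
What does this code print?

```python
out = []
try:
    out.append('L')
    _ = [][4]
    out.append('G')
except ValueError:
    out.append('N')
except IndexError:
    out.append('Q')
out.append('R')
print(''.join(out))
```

Execution trace: 'L' (try body) → 'Q' (except IndexError) → 'R' (after the try/except). Output: LQR

Answer: LQR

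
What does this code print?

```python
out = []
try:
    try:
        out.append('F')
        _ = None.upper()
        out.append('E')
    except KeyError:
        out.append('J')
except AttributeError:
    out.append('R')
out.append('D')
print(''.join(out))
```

Execution trace: 'F' (try body) → 'R' (outer except AttributeError) → 'D' (after the try/except). Output: FRD

Answer: FRD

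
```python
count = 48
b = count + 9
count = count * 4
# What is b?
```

Trace:
`count = 48` → count = 48
`b = count + 9` → b = 57
`count = count * 4` → count = 192
So b = 57

Answer: 57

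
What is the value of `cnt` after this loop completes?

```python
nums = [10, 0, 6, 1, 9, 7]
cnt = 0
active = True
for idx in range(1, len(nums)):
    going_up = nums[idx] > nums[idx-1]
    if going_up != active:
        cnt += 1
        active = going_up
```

Count direction changes in [10, 0, 6, 1, 9, 7]
`cnt` takes the values: 0 → 1 → 2 → 3 → 4 → 5

Answer: 5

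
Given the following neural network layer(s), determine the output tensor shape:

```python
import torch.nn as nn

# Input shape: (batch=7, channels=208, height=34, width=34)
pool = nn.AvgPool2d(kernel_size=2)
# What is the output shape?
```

Input: (7, 208, 34, 34) -> Output: (7, 208, 17, 17)

Answer: (7, 208, 17, 17)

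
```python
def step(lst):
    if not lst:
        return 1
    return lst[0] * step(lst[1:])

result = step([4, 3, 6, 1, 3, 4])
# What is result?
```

Product over [4, 3, 6, 1, 3, 4] = 4 * 3 * 6 * 1 * 3 * 4 = 864

Answer: 864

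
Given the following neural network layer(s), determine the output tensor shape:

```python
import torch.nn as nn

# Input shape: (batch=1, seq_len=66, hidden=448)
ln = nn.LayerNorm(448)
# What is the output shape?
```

Input: (1, 66, 448) -> Output: (1, 66, 448)

Answer: (1, 66, 448)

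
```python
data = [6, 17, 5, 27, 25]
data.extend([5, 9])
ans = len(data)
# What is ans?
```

Trace:
`data = [6, 17, 5, 27, 25]` → data = [6, 17, 5, 27, 25]
`data.extend([5, 9])` → data = [6, 17, 5, 27, 25, 5, 9]
`ans = len(data)` → ans = 7
So ans = 7

Answer: 7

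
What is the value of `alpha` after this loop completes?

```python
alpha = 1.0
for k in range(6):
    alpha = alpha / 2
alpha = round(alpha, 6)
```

Halving LR 6 times: 1 / 2^6
`alpha` takes the values: 1.0 → 0.5 → 0.25 → 0.125 → 0.0625 → 0.03125 → 0.015625

Answer: 0.015625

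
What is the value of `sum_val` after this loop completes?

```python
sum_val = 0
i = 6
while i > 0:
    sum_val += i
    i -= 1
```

Sum 6 down to 1
`sum_val` takes the values: 0 → 6 → 11 → 15 → 18 → 20 → 21

Answer: 21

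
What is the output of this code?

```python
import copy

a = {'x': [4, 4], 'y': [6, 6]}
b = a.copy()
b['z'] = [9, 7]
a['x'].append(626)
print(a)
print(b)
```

Key concept: shallow copy of dict with mutable values.
Step by step:
`a = {'x': [4, 4], 'y': [6, 6]}` → a = {'x': [4, 4], 'y': [6, 6]}
`b = a.copy()` → b = {'x': [4, 4], 'y': [6, 6]}
`b['z'] = [9, 7]` → b = {'x': [4, 4], 'y': [6, 6], 'z': [9, 7]}
`a['x'].append(626)` → a = {'x': [4, 4, 626], 'y': [6, 6]}; b = {'x': [4, 4, 626], 'y': [6, 6], 'z': [9, 7]}
`print(a)` → prints {'x': [4, 4, 626], 'y': [6, 6]}
`print(b)` → prints {'x': [4, 4, 626], 'y': [6, 6], 'z': [9, 7]}

Answer:
{'x': [4, 4, 626], 'y': [6, 6]}
{'x': [4, 4, 626], 'y': [6, 6], 'z': [9, 7]}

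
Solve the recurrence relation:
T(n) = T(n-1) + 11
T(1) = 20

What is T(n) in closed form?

Unrolling: T(n) = T(1) + 11·(n-1) = 20 + 11(n-1) = 11n + 9.

Answer: T(n) = 11n + 9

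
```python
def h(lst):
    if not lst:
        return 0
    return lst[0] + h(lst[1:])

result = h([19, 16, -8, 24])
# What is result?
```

19 + 16 + (-8) + 24 + 0 = 51

Answer: 51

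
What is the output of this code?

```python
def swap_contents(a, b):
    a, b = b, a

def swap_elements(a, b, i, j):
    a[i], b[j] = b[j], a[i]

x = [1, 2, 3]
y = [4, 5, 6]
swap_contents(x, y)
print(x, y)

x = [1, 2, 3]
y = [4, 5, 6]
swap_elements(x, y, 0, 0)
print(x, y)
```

Key concept: parameter rebinding vs mutation.
Step by step:
`x = [1, 2, 3]` → x = [1, 2, 3]
`y = [4, 5, 6]` → y = [4, 5, 6]
`swap_contents(x, y)` → no visible change to tracked variables
`print(x, y)` → prints [1, 2, 3] [4, 5, 6]
`x = [1, 2, 3]` → x = [1, 2, 3]
`y = [4, 5, 6]` → y = [4, 5, 6]
`swap_elements(x, y, 0, 0)` → x = [4, 2, 3]; y = [1, 5, 6]
`print(x, y)` → prints [4, 2, 3] [1, 5, 6]

Answer:
[1, 2, 3] [4, 5, 6]
[4, 2, 3] [1, 5, 6]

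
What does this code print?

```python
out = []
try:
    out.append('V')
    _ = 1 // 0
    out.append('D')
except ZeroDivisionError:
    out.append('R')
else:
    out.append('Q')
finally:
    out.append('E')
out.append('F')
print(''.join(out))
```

Execution trace: 'V' (try body) → 'R' (except ZeroDivisionError) → 'E' (finally) → 'F' (after the try/except). Output: VREF

Answer: VREF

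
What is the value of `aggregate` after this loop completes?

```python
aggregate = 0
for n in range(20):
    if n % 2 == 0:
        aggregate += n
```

Sum of even numbers 0 to 19
`aggregate` takes the values: 0 → 2 → 6 → 12 → 20 → 30 → 42 → 56 → 72 → 90

Answer: 90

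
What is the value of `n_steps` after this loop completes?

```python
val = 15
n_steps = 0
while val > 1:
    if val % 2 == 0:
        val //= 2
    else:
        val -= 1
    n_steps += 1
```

Steps to reduce 15 to 1
`n_steps` takes the values: 0 → 1 → 2 → 3 → 4 → 5 → 6

Answer: 6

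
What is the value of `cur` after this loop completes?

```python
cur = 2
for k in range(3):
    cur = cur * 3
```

Multiply by 3, 3 times: 2 * 3^3 = 54
`cur` takes the values: 2 → 6 → 18 → 54

Answer: 54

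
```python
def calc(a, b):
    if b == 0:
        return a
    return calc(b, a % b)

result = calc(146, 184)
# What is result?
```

calc(146, 184) -> calc(184, 146) -> calc(146, 38) -> calc(38, 32) -> calc(32, 6) -> calc(6, 2) -> calc(2, 0) -> 2

Answer: 2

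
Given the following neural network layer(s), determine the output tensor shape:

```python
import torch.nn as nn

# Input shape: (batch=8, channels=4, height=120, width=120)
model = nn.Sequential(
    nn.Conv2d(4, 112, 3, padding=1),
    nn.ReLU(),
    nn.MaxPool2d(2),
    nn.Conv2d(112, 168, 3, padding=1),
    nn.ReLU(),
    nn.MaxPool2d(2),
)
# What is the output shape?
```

Input: (8, 4, 120, 120) -> after first Conv2d: (8, 112, 120, 120) -> after first MaxPool2d: (8, 112, 60, 60) -> after second Conv2d: (8, 168, 60, 60) -> Output: (8, 168, 30, 30)

Answer: (8, 168, 30, 30)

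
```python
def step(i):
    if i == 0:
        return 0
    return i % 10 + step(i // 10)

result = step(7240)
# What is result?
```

Sum of digits of 7240: 0 + 4 + 2 + 7 = 13

Answer: 13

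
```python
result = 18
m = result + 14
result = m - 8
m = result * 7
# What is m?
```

Trace:
`result = 18` → result = 18
`m = result + 14` → m = 32
`result = m - 8` → result = 24
`m = result * 7` → m = 168
So m = 168

Answer: 168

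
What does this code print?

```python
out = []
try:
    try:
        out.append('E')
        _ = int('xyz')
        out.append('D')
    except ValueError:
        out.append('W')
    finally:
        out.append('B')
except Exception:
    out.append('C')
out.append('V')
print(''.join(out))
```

Execution trace: 'E' (inner try body) → 'W' (inner except ValueError) → 'B' (inner finally) → 'V' (after the try/except). Output: EWBV

Answer: EWBV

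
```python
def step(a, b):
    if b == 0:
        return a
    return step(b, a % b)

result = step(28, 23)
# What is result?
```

step(28, 23) -> step(23, 5) -> step(5, 3) -> step(3, 2) -> step(2, 1) -> step(1, 0) -> 1

Answer: 1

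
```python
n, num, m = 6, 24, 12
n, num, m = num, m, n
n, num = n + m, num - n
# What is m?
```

Trace:
`n, num, m = 6, 24, 12` → n = 6; num = 24; m = 12
`n, num, m = num, m, n` → n = 24; num = 12; m = 6
`n, num = n + m, num - n` → n = 30; num = -12
So m = 6

Answer: 6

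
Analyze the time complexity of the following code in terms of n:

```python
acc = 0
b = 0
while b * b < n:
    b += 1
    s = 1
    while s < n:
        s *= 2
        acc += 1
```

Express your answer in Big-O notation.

Each loop level contributes: √n × log n. Multiplying the contributions gives O(√n log n).

Answer: O(√n log n)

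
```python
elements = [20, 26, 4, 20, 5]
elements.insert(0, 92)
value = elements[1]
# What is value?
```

Trace:
`elements = [20, 26, 4, 20, 5]` → elements = [20, 26, 4, 20, 5]
`elements.insert(0, 92)` → elements = [92, 20, 26, 4, 20, 5]
`value = elements[1]` → value = 20
So value = 20

Answer: 20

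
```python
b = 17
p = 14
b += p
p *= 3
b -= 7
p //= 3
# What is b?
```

Trace:
`b = 17` → b = 17
`p = 14` → p = 14
`b += p` → b = 31
`p *= 3` → p = 42
`b -= 7` → b = 24
`p //= 3` → p = 14
So b = 24

Answer: 24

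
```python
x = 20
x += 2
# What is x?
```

Trace:
`x = 20` → x = 20
`x += 2` → x = 22
So x = 22

Answer: 22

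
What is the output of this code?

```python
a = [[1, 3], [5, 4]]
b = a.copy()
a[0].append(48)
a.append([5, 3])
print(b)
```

Key concept: shallow copy with nested lists.
Step by step:
`a = [[1, 3], [5, 4]]` → a = [[1, 3], [5, 4]]
`b = a.copy()` → b = [[1, 3], [5, 4]]
`a[0].append(48)` → a = [[1, 3, 48], [5, 4]]; b = [[1, 3, 48], [5, 4]]
`a.append([5, 3])` → a = [[1, 3, 48], [5, 4], [5, 3]]
`print(b)` → prints [[1, 3, 48], [5, 4]]

Answer: [[1, 3, 48], [5, 4]]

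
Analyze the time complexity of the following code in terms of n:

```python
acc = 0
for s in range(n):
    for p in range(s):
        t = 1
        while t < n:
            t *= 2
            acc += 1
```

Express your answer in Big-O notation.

Each loop level contributes: n × n × log n. Multiplying the contributions gives O(n^2 log n).

Answer: O(n^2 log n)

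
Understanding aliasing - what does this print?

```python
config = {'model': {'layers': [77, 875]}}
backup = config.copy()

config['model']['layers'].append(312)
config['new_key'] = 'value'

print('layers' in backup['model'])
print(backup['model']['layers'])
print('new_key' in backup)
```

Key concept: shallow copy gotcha with nested dict.
Step by step:
`config = {'model': {'layers': [77, 875]}}` → config = {'model': {'layers': [77, 875]}}
`backup = config.copy()` → backup = {'model': {'layers': [77, 875]}}
`config['model']['layers'].append(312)` → config = {'model': {'layers': [77, 875, 312]}}; backup = {'model': {'layers': [77, 875, 312]}}
`config['new_key'] = 'value'` → config = {'model': {'layers': [77, 875, 312]}, 'new_key': 'value'}
`print('layers' in backup['model'])` → prints True
`print(backup['model']['layers'])` → prints [77, 875, 312]
`print('new_key' in backup)` → prints False

Answer:
True
[77, 875, 312]
False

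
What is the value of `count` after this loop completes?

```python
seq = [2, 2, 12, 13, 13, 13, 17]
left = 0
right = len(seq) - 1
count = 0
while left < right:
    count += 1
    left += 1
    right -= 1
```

Iterations until pointers meet (list length 7)
`count` takes the values: 0 → 1 → 2 → 3

Answer: 3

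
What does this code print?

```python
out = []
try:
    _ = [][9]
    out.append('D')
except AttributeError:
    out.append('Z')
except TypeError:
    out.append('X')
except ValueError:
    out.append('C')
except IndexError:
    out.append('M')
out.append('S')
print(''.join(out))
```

Execution trace: 'M' (except IndexError) → 'S' (after the try/except). Output: MS

Answer: MS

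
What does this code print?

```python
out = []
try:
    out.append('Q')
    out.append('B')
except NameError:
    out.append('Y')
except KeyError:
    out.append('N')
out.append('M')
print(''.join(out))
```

Execution trace: 'Q' (try body) → 'B' (try body, no exception) → 'M' (after the try/except). Output: QBM

Answer: QBM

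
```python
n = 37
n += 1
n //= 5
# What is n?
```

Trace:
`n = 37` → n = 37
`n += 1` → n = 38
`n //= 5` → n = 7
So n = 7

Answer: 7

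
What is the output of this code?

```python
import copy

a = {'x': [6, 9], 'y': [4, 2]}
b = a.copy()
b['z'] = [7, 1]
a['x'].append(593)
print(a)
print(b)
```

Key concept: shallow copy of dict with mutable values.
Step by step:
`a = {'x': [6, 9], 'y': [4, 2]}` → a = {'x': [6, 9], 'y': [4, 2]}
`b = a.copy()` → b = {'x': [6, 9], 'y': [4, 2]}
`b['z'] = [7, 1]` → b = {'x': [6, 9], 'y': [4, 2], 'z': [7, 1]}
`a['x'].append(593)` → a = {'x': [6, 9, 593], 'y': [4, 2]}; b = {'x': [6, 9, 593], 'y': [4, 2], 'z': [7, 1]}
`print(a)` → prints {'x': [6, 9, 593], 'y': [4, 2]}
`print(b)` → prints {'x': [6, 9, 593], 'y': [4, 2], 'z': [7, 1]}

Answer:
{'x': [6, 9, 593], 'y': [4, 2]}
{'x': [6, 9, 593], 'y': [4, 2], 'z': [7, 1]}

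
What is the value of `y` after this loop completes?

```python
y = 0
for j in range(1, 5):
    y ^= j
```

XOR of 1 to 4
`y` takes the values: 0 → 1 → 3 → 0 → 4

Answer: 4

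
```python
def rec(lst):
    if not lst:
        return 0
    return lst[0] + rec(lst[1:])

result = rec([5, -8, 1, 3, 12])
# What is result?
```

5 + (-8) + 1 + 3 + 12 + 0 = 13

Answer: 13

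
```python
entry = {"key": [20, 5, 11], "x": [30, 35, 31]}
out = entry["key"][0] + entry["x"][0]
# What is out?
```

Trace:
`entry = {"key": [20, 5, 11], "x": [30, 35, 31]}` → entry = {'key': [20, 5, 11], 'x': [30, 35, 31]}
`out = entry["key"][0] + entry["x"][0]` → out = 50
So out = 50

Answer: 50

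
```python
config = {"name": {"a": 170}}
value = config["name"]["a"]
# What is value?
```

Trace:
`config = {"name": {"a": 170}}` → config = {'name': {'a': 170}}
`value = config["name"]["a"]` → value = 170
So value = 170

Answer: 170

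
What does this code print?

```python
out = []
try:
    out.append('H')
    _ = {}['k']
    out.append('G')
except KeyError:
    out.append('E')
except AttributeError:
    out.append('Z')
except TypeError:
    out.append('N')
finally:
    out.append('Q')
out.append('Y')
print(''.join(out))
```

Execution trace: 'H' (try body) → 'E' (except KeyError) → 'Q' (finally) → 'Y' (after the try/except). Output: HEQY

Answer: HEQY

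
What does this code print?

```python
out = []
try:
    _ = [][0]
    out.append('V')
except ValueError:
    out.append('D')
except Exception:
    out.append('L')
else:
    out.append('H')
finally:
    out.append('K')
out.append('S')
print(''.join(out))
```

Execution trace: 'L' (except Exception) → 'K' (finally) → 'S' (after the try/except). Output: LKS

Answer: LKS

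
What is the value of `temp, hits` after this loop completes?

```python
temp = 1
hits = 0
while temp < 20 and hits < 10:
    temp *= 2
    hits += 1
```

Double until >= 20 or 10 iterations
`temp, hits` takes the values: (1, 0) → (2, 0) → (2, 1) → (4, 1) → (4, 2) → (8, 2) → (8, 3) → (16, 3) → (16, 4) → (32, 4) → (32, 5)

Answer: 32, 5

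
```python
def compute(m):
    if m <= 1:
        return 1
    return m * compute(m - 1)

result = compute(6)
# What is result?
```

compute(6) = 6 * 5 * 4 * 3 * 2 * 1 = 720

Answer: 720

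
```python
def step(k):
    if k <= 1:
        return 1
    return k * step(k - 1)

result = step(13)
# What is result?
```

step(13) = 13 * 12 * 11 * 10 * 9 * 8 * 7 * 6 * 5 * 4 * 3 * 2 * 1 = 6227020800

Answer: 6227020800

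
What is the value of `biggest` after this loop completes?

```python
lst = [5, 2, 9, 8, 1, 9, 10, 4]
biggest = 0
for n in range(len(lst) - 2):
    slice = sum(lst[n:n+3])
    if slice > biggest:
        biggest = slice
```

Max sum of 3-element window in [5, 2, 9, 8, 1, 9, 10, 4]
`biggest` takes the values: 0 → 16 → 19 → 20 → 23

Answer: 23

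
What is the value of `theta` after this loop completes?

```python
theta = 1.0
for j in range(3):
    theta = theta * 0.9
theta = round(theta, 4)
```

Exponential decay: 1.0 * 0.9^3
`theta` takes the values: 1.0 → 0.9 → 0.81 → 0.729

Answer: 0.729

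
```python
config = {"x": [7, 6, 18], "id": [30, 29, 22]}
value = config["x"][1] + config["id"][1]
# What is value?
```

Trace:
`config = {"x": [7, 6, 18], "id": [30, 29, 22]}` → config = {'x': [7, 6, 18], 'id': [30, 29, 22]}
`value = config["x"][1] + config["id"][1]` → value = 35
So value = 35

Answer: 35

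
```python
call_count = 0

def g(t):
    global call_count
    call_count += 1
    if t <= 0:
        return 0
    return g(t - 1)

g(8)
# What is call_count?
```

Linear recursion stepping by 1: 9 calls from t=8 down to ≤0.

Answer: 9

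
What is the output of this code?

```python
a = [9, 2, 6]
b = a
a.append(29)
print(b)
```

Key concept: basic list aliasing.
Step by step:
`a = [9, 2, 6]` → a = [9, 2, 6]
`b = a` → b = [9, 2, 6] (same object as a)
`a.append(29)` → a = [9, 2, 6, 29] (same object as b); b = [9, 2, 6, 29] (same object as a)
`print(b)` → prints [9, 2, 6, 29]

Answer: [9, 2, 6, 29]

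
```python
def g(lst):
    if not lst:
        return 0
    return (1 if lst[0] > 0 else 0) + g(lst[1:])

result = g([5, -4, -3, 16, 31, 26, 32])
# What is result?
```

Count of positive elements in [5, -4, -3, 16, 31, 26, 32] = 5

Answer: 5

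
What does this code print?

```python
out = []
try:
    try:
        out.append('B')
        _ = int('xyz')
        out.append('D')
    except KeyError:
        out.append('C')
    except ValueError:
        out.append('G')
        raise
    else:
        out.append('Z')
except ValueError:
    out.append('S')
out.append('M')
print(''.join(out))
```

Execution trace: 'B' (inner try body) → 'G' (inner except ValueError) → 'S' (outer except ValueError) → 'M' (after the try/except). Output: BGSM

Answer: BGSM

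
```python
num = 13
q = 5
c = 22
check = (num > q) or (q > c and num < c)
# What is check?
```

Trace:
`num = 13` → num = 13
`q = 5` → q = 5
`c = 22` → c = 22
`check = (num > q) or (q > c and num < c)` → check = True
So check = True

Answer: True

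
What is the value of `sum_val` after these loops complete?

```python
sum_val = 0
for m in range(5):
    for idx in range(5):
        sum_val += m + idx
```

Sum of all m+idx for m,idx in 5x5
`sum_val` takes the values: 0 → 1 → 3 → 6 → 10 → 11 → 13 → 16 → 20 → 25 → 27 → 30 → 34 → 39 → 45 → 48 → 52 → 57 → 63 → 70 → 74 → 79 → 85 → 92 → 100

Answer: 100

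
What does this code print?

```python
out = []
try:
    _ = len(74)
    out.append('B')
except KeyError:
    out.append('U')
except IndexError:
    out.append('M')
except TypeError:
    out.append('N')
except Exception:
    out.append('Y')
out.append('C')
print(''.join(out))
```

Execution trace: 'N' (except TypeError) → 'C' (after the try/except). Output: NC

Answer: NC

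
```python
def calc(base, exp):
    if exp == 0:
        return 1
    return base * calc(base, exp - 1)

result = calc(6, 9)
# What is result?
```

calc(6, 9) = 6 * 6 * 6 * 6 * 6 * 6 * 6 * 6 * 6 = 10077696

Answer: 10077696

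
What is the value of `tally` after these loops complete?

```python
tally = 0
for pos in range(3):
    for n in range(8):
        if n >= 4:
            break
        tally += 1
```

Inner breaks at 4, outer runs 3 times
`tally` takes the values: 0 → 1 → 2 → 3 → 4 → 5 → 6 → 7 → 8 → 9 → 10 → 11 → 12

Answer: 12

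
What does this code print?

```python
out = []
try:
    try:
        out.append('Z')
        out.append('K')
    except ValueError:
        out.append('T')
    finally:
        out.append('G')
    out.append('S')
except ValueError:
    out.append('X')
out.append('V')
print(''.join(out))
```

Execution trace: 'Z' (inner try body) → 'K' (inner try body, no exception) → 'G' (inner finally) → 'S' (try body, no exception) → 'V' (after the try/except). Output: ZKGSV

Answer: ZKGSV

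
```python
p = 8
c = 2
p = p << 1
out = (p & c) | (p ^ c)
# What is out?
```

Trace:
`p = 8` → p = 8
`c = 2` → c = 2
`p = p << 1` → p = 16
`out = (p & c) | (p ^ c)` → out = 18
So out = 18

Answer: 18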